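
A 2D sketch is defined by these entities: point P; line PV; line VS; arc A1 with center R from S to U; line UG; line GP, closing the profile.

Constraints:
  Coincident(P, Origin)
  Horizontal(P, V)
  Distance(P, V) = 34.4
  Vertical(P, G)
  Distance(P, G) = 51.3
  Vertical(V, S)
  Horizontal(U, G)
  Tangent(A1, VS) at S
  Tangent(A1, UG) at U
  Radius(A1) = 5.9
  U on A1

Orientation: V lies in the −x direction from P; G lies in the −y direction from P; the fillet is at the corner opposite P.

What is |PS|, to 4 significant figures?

56.96

The virtual corner opposite P is at (-34.40, -51.30). Since A1 is tangent to VS there, RS ⟂ VS and since A1 is tangent to UG there, RU ⟂ UG, with radius 5.9, so the center R sits 5.9 in from both sides at R = (-28.50, -45.40). That places the tangent points at S = (-34.40, -45.40) on VS and U = (-28.50, -51.30) on UG. Then |PS| = |S − P| = 56.96.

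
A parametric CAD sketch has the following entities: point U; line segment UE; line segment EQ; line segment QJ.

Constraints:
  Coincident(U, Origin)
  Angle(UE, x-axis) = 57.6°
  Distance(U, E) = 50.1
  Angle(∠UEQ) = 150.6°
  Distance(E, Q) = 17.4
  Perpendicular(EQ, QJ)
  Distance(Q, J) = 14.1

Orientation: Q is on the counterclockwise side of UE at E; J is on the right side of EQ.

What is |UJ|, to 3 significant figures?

72.3

U is at the origin; UE runs at 57.6° with length 50.1, so E = 50.1·(cos 57.6°, sin 57.6°) = (26.8, 42.3). ∠UEQ = 150.6°, so EQ runs at 57.6° + (180° − 150.6°) = 87.0° from the x-axis; with |EQ| = 17.4, Q = E + 17.4·(cos 87.0°, sin 87.0°) = (27.8, 59.7). EQ ⟂ QJ; with |QJ| = 14.1 on the right of EQ, J = Q + 14.1·(0.999, -0.0523) = (41.8, 58.9). Then |UJ| = |J − U| = 72.3.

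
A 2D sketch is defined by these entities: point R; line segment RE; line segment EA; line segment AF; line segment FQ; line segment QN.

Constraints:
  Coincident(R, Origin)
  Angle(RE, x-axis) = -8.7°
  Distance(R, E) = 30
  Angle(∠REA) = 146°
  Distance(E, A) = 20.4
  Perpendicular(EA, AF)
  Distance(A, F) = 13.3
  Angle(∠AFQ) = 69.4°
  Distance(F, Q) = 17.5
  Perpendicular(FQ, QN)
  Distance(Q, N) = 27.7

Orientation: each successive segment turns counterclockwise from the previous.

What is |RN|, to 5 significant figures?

52.511

R is at the origin; RE runs at -8.7° with length 30.0, so E = (29.655, -4.5378). ∠REA = 146.0° gives EA at 25.300° from the x-axis; with |EA| = 20.4, A = (48.098, 4.1803). EA ⟂ AF, so AF runs at 115.30°; with |AF| = 13.3, F = (42.414, 16.205). ∠AFQ = 69.4° gives FQ at -134.10° from the x-axis; with |FQ| = 17.5, Q = (30.236, 3.6374). The perpendicularity gives QN at right angles to FQ, so QN runs at -44.100°; with |QN| = 27.7, N = (50.128, -15.639). Then |RN| = |N − R| = 52.511.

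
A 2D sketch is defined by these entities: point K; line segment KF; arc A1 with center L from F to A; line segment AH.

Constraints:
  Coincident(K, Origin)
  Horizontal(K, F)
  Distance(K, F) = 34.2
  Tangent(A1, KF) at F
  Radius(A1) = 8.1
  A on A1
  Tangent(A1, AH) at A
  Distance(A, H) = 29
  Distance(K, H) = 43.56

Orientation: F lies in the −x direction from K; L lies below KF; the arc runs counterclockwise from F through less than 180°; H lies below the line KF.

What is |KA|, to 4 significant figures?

42.75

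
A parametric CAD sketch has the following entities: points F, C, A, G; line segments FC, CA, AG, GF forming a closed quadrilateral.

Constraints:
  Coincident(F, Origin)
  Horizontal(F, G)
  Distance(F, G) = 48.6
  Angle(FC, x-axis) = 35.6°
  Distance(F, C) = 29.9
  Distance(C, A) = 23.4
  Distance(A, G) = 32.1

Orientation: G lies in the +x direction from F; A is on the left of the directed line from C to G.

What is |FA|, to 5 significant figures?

53.294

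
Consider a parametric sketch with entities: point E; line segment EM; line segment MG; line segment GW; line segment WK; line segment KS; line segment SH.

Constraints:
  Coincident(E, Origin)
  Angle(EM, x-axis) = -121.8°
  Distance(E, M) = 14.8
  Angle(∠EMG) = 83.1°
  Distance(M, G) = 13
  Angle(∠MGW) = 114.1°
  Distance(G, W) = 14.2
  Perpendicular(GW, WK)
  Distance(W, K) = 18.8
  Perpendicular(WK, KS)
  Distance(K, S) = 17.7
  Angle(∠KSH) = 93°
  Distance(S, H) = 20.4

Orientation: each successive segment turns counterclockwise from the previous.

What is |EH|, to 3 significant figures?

22.3

WK is perpendicular to KS, so KS runs at -139°; with |KS| = 17.7, S = (-11.0, -6.16). ∠KSH = 93.0° gives SH at -52.0° from the x-axis; with |SH| = 20.4, H = (1.58, -22.2). Then |EH| = |H − E| = 22.3.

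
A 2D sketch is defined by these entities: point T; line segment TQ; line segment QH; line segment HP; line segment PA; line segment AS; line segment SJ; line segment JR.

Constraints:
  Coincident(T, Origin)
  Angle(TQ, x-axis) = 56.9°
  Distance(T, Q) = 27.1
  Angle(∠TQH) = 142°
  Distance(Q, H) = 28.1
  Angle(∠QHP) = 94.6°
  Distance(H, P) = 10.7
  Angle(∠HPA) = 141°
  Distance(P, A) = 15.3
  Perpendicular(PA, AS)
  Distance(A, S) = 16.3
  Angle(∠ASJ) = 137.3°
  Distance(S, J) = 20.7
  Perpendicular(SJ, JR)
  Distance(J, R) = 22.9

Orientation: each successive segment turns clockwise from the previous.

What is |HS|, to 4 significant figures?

25.48

∠HPA = 141.0° gives PA at -105.5° from the x-axis; with |PA| = 15.3, A = (41.56, 7.248). The perpendicularity gives AS at right angles to PA, so AS runs at 164.5°; with |AS| = 16.3, S = (25.86, 11.60). Then |HS| = |S − H| = 25.48.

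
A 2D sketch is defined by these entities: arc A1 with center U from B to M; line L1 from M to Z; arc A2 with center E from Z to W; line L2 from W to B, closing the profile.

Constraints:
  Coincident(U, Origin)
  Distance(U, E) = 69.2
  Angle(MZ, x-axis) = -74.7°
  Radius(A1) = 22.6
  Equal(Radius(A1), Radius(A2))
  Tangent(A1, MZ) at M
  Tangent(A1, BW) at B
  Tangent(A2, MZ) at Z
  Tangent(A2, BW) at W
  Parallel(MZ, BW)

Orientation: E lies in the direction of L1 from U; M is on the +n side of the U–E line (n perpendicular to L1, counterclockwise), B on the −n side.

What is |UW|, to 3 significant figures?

72.8

The slot axis is L1's direction at -74.7°, so u = (cos -74.7°, sin -74.7°) = (0.264, -0.965) and n = (−sin -74.7°, cos -74.7°) = (0.965, 0.264). U is at the origin and E lies 69.2 along u from U, so E = 69.2·u = (18.3, -66.7). Tangency of A1 to both parallel lines with radius 22.6 puts M and B at U ± 22.6·n: M = (21.8, 5.96), B = (-21.8, -5.96). Equal radii place Z and W the same way about E: Z = E + 22.6·n = (40.1, -60.8), W = E − 22.6·n = (-3.54, -72.7). Then |UW| = |W − U| = 72.8.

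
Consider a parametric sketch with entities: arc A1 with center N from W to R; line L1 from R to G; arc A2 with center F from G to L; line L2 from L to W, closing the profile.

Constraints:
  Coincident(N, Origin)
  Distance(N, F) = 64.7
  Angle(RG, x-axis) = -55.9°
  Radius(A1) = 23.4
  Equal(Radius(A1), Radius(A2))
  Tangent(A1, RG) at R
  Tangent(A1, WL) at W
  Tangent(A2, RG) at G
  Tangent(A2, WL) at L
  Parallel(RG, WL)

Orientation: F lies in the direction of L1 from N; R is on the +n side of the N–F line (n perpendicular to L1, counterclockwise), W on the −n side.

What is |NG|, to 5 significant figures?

68.802

The slot axis is L1's direction at -55.9°, so u = (cos -55.9°, sin -55.9°) = (0.56064, -0.82806) and n = (−sin -55.9°, cos -55.9°) = (0.82806, 0.56064). N is at the origin and F lies 64.7 along u from N, so F = 64.7·u = (36.273, -53.576). Tangency of A1 to both parallel lines with radius 23.4 puts R and W at N ± 23.4·n: R = (19.377, 13.119), W = (-19.377, -13.119). Equal radii place G and L the same way about F: G = F + 23.4·n = (55.650, -40.457), L = F − 23.4·n = (16.897, -66.694). Then |NG| = |G − N| = 68.802.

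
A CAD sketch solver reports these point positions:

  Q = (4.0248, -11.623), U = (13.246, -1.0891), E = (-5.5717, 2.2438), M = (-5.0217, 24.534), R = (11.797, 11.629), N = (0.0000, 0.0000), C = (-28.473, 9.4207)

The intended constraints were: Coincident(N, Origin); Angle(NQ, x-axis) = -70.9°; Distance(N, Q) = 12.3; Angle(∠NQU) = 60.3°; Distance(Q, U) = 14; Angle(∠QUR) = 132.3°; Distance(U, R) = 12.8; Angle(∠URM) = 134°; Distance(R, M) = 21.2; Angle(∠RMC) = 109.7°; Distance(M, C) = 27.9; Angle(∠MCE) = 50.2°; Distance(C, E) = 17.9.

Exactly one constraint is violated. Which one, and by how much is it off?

Distance(C, E) = 17.9 — off by 6.10.

N = (0.00, 0.00) ✓; NQ at -70.90° ✓; |NQ| = 12.30 ✓; ∠NQU = 60.30° ✓; |QU| = 14.00 ✓; ∠QUR = 132.3° ✓; |UR| = 12.80 ✓; ∠URM = 134.0° ✓; |RM| = 21.20 ✓; ∠RMC = 109.7° ✓; |MC| = 27.90 ✓; ∠MCE = 50.20° ✓; |CE| = 24.00 ✗.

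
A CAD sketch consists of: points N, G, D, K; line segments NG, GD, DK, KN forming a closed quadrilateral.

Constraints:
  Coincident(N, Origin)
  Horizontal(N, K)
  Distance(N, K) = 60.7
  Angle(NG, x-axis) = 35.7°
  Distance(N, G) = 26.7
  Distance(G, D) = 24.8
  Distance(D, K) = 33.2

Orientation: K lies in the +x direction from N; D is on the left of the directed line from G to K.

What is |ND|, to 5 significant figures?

51.445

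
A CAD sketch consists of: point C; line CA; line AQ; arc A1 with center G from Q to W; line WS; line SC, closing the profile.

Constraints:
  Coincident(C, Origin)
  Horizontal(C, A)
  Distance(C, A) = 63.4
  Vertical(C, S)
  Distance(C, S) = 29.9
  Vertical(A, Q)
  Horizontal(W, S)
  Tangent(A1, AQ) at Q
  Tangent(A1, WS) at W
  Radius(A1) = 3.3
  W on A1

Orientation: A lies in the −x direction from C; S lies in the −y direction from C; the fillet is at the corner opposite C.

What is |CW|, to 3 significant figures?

67.1

The virtual corner opposite C is at (-63.4, -29.9). The tangent condition forces GQ to be normal to AQ and A1 meets WS tangentially, so GW is at right angles to WS, with radius 3.3, so the center G sits 3.3 in from both sides at G = (-60.1, -26.6). That places the tangent points at Q = (-63.4, -26.6) on AQ and W = (-60.1, -29.9) on WS. Then |CW| = |W − C| = 67.1.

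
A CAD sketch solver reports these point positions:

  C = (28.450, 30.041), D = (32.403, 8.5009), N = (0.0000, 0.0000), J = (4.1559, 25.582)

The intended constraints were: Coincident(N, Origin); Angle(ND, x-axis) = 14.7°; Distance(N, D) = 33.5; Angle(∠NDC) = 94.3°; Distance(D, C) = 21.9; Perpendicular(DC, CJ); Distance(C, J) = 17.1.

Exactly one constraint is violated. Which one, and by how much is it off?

Distance(C, J) = 17.1 — off by 7.60.

N = (0.00, 0.00) ✓; ND at 14.70° ✓; |ND| = 33.50 ✓; ∠NDC = 94.30° ✓; |DC| = 21.90 ✓; ∠(DC, CJ) = 90.00° ✓; |CJ| = 24.70 ✗.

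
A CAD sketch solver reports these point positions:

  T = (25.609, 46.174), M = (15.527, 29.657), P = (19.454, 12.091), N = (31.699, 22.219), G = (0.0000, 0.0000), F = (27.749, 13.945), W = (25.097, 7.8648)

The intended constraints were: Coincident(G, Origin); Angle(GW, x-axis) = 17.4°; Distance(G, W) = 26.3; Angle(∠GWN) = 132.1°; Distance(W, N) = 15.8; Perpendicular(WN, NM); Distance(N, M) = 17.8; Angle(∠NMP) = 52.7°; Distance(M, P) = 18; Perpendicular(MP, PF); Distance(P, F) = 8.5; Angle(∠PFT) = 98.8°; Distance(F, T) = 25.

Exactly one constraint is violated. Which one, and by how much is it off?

Distance(F, T) = 25 — off by 7.30.

G = (0.00, 0.00) ✓; GW at 17.40° ✓; |GW| = 26.30 ✓; ∠GWN = 132.1° ✓; |WN| = 15.80 ✓; ∠(WN, NM) = 90.00° ✓; |NM| = 17.80 ✓; ∠NMP = 52.70° ✓; |MP| = 18.00 ✓; ∠(MP, PF) = 90.00° ✓; |PF| = 8.500 ✓; ∠PFT = 98.80° ✓; |FT| = 32.30 ✗.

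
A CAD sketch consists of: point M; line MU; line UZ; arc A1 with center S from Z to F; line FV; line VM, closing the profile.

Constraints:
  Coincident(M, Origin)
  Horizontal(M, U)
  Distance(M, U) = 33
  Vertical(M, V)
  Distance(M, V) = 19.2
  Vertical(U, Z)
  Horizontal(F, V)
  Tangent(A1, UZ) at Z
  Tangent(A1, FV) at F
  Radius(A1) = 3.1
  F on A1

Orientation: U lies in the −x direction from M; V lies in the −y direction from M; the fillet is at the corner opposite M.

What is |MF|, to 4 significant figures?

35.53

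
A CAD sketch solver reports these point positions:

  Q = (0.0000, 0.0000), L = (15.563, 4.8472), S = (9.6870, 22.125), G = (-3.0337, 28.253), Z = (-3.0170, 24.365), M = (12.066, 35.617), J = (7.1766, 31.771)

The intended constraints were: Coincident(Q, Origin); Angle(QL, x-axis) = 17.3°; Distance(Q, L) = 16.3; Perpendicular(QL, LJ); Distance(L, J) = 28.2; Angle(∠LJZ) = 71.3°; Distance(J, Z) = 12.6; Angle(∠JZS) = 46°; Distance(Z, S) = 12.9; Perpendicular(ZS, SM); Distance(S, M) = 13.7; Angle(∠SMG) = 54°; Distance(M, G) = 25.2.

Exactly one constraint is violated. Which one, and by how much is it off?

Distance(M, G) = 25.2 — off by 8.40.

Q = (0.00, 0.00) ✓; QL at 17.30° ✓; |QL| = 16.30 ✓; ∠(QL, LJ) = 90.00° ✓; |LJ| = 28.20 ✓; ∠LJZ = 71.30° ✓; |JZ| = 12.60 ✓; ∠JZS = 46.00° ✓; |ZS| = 12.90 ✓; ∠(ZS, SM) = 90.00° ✓; |SM| = 13.70 ✓; ∠SMG = 54.00° ✓; |MG| = 16.80 ✗.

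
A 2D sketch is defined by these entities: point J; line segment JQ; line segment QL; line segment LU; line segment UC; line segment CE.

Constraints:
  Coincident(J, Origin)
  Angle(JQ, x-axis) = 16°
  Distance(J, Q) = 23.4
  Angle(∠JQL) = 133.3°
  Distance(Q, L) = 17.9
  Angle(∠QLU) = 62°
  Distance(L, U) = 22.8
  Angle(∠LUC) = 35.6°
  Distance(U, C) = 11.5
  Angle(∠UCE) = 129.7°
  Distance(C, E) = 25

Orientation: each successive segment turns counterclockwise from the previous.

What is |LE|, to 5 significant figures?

10.738

J is at the origin; JQ runs at 16.0° with length 23.4, so Q = (22.494, 6.4499). ∠JQL = 133.3° gives QL at 62.700° from the x-axis; with |QL| = 17.9, L = (30.703, 22.356). ∠QLU = 62.0° gives LU at -179.30° from the x-axis; with |LU| = 22.8, U = (7.9051, 22.078). ∠LUC = 35.6° gives UC at -34.900° from the x-axis; with |UC| = 11.5, C = (17.337, 15.498). ∠UCE = 129.7° gives CE at 15.400° from the x-axis; with |CE| = 25.0, E = (41.439, 22.137). Then |LE| = |E − L| = 10.738.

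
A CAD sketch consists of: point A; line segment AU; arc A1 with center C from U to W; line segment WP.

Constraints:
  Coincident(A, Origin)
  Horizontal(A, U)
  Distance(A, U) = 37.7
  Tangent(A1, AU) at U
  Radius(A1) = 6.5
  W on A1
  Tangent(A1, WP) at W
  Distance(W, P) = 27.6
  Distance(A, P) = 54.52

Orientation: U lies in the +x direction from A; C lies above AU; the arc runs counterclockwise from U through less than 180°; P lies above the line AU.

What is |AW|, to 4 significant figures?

44.73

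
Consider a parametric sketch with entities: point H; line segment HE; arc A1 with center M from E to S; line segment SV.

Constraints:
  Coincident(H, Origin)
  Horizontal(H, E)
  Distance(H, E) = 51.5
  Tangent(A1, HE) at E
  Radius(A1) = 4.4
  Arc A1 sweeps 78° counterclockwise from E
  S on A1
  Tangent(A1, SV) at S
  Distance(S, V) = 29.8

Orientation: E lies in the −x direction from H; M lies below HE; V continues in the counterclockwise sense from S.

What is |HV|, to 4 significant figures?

70.06

H is at the origin; H and E share the same y with |HE| = 51.5 and E on the −x side, so E = (-51.50, 0.000). A1 meets HE tangentially, so ME is at right angles to HE, so M = E + (0, -4.4) = (-51.50, -4.400). On A1, E sits at bearing 90° from M; a 78° counterclockwise sweep puts S at bearing 168°, so S = M + 4.4·(cos 168°, sin 168°) = (-55.80, -3.485). The tangent condition forces MS to be normal to SV, so SV runs along (−sin 168°, cos 168°); with |SV| = 29.8, V = (-62.00, -32.63). Then |HV| = |V − H| = 70.06.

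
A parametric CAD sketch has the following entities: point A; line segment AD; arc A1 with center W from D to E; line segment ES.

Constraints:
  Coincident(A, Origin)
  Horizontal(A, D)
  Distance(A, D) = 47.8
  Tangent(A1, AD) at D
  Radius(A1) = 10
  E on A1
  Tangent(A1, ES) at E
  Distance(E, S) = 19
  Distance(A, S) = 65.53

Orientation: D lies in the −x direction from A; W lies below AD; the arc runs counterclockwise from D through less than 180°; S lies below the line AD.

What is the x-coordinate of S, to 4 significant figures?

-59.14

Checks: |WE| = 10.00 ✓; ∠(WE, ES) = 90.00° ✓; |ES| = 19.00 ✓; |AS| = 65.53 ✓.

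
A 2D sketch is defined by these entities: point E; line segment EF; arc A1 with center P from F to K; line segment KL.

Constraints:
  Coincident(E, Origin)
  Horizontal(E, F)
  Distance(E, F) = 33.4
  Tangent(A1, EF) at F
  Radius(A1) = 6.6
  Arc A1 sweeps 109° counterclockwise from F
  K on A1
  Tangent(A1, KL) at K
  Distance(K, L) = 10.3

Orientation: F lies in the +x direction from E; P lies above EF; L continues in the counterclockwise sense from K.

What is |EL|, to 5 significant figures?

40.725

E is at the origin; EF is horizontal with |EF| = 33.4 and F on the +x side, so F = (33.400, 0.0000). Tangency of A1 to EF means the radius PF is perpendicular to EF, so P = F + (0, 6.6) = (33.400, 6.6000). On A1, F sits at bearing -90° from P; a 109° counterclockwise sweep puts K at bearing 19°, so K = P + 6.6·(cos 19°, sin 19°) = (39.640, 8.7487). Tangency of A1 to KL means the radius PK is perpendicular to KL, so KL runs along (−sin 19°, cos 19°); with |KL| = 10.3, L = (36.287, 18.488). Then |EL| = |L − E| = 40.725.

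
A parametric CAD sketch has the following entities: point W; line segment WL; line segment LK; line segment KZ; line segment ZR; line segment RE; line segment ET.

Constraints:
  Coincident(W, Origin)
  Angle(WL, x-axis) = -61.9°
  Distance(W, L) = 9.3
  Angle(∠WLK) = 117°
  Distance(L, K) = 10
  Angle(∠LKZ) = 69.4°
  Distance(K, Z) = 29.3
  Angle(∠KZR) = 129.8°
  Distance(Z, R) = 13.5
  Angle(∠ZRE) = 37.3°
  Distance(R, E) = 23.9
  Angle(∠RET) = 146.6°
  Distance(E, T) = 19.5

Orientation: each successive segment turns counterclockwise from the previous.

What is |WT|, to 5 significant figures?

22.648

∠ZRE = 37.3° gives RE at -55.400° from the x-axis; with |RE| = 23.9, E = (4.2845, 3.7330). ∠RET = 146.6° gives ET at -22.000° from the x-axis; with |ET| = 19.5, T = (22.365, -3.5719). Then |WT| = |T − W| = 22.648.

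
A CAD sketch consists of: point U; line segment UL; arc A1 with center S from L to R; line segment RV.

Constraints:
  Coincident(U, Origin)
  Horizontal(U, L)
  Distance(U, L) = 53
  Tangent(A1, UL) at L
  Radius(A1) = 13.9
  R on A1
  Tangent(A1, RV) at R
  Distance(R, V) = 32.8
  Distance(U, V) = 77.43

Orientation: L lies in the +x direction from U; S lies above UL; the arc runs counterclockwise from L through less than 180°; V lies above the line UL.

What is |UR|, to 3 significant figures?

68.7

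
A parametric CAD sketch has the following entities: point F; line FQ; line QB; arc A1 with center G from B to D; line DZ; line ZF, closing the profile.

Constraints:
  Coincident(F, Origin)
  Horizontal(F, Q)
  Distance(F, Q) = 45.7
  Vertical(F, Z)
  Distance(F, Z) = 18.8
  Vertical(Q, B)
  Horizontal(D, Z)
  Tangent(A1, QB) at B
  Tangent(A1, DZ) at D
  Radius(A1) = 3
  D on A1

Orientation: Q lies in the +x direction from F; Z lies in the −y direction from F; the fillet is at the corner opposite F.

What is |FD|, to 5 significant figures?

46.655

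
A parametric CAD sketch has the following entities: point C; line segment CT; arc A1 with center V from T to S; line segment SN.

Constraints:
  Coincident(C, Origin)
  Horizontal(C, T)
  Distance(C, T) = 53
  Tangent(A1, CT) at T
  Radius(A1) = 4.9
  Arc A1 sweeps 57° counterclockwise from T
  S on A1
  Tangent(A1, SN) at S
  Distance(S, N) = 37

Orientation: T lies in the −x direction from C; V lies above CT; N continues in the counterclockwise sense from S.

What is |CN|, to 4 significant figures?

43.96

C is at the origin; C and T share the same y with |CT| = 53.0 and T on the −x side, so T = (-53.00, 0.000). Tangency of A1 to CT means the radius VT is perpendicular to CT, so V = T + (0, 4.9) = (-53.00, 4.900). On A1, T sits at bearing -90° from V; a 57° counterclockwise sweep puts S at bearing -33°, so S = V + 4.9·(cos -33°, sin -33°) = (-48.89, 2.231). Since A1 is tangent to SN there, VS ⟂ SN, so SN runs along (−sin -33°, cos -33°); with |SN| = 37.0, N = (-28.74, 33.26). Then |CN| = |N − C| = 43.96.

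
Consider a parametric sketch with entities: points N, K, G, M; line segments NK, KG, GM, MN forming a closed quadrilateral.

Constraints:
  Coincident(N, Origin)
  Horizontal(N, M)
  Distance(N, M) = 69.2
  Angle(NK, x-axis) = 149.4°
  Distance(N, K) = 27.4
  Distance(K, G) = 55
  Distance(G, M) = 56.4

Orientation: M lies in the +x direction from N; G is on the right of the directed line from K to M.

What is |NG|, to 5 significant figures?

28.592

Checks: |KG| = 55.00 ✓; |GM| = 56.40 ✓.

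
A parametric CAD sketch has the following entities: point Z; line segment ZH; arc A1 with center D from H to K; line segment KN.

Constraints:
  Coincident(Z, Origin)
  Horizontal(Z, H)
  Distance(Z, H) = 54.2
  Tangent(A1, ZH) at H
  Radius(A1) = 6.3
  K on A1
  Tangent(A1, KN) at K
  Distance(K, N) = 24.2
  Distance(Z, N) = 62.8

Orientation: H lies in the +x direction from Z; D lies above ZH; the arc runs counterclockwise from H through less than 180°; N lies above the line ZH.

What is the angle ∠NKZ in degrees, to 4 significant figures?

83.36°

Checks: |DK| = 6.300 ✓; ∠(DK, KN) = 90.00° ✓; |KN| = 24.20 ✓; |ZN| = 62.80 ✓.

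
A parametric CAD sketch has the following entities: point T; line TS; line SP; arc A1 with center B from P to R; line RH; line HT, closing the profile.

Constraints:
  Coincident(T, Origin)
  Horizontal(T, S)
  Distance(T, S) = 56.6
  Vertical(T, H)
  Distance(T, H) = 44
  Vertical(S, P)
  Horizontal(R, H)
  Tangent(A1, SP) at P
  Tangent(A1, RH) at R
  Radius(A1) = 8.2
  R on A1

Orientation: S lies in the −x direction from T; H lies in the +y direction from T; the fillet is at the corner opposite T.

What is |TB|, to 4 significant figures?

60.20

T is at the origin; T and S share the same y with |TS| = 56.6 and S on the −x side, so S = (-56.60, 0.000). TH is vertical with |TH| = 44.0 and H on the +y side, so H = (0.000, 44.00). The virtual corner opposite T is at (-56.60, 44.00). A1 meets SP tangentially, so BP is at right angles to SP and since A1 is tangent to RH there, BR ⟂ RH, with radius 8.2, so the center B sits 8.2 in from both sides at B = (-48.40, 35.80). Then |TB| = |B − T| = 60.20.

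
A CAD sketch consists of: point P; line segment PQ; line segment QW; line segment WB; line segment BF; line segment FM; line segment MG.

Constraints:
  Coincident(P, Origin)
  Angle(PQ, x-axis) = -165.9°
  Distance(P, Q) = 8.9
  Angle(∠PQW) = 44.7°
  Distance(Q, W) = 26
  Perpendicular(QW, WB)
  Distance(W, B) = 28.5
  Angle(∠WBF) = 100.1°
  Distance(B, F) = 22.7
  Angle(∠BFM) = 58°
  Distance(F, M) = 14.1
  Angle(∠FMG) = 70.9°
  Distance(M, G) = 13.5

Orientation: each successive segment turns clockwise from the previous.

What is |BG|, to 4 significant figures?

6.905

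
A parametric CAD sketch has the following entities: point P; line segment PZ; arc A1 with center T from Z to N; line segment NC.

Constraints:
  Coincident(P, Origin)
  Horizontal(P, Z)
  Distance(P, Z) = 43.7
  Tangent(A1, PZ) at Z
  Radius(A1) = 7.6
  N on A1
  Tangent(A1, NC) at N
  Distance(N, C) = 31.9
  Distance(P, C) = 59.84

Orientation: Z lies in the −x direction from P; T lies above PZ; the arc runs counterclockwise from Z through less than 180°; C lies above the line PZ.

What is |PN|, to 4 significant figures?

37.54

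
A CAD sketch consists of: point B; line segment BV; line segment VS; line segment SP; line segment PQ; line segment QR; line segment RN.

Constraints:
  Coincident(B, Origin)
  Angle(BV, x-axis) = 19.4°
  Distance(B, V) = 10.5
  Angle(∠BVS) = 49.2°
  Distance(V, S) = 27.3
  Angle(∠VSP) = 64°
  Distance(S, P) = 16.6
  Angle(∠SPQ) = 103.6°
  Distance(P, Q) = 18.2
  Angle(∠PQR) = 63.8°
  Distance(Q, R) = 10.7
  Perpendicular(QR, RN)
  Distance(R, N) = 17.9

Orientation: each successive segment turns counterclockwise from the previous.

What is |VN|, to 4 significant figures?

26.76

B is at the origin; BV runs at 19.4° with length 10.5, so V = (9.904, 3.488). ∠BVS = 49.2° gives VS at 150.2° from the x-axis; with |VS| = 27.3, S = (-13.79, 17.06). ∠VSP = 64.0° gives SP at -93.80° from the x-axis; with |SP| = 16.6, P = (-14.89, 0.4916). ∠SPQ = 103.6° gives PQ at -17.40° from the x-axis; with |PQ| = 18.2, Q = (2.481, -4.951). ∠PQR = 63.8° gives QR at 98.80° from the x-axis; with |QR| = 10.7, R = (0.8439, 5.623). The perpendicularity gives RN at right angles to QR, so RN runs at -171.2°; with |RN| = 17.9, N = (-16.85, 2.885). Then |VN| = |N − V| = 26.76.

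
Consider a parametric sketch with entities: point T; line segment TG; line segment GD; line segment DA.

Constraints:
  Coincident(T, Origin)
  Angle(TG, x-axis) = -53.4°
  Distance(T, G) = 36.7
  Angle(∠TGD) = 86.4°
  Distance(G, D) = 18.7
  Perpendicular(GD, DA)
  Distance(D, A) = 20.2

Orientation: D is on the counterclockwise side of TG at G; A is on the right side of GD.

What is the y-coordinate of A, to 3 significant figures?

-32.8

∠TGD = 86.4°, so GD runs at -53.4° + (180° − 86.4°) = 40.2° from the x-axis; with |GD| = 18.7, D = G + 18.7·(cos 40.2°, sin 40.2°) = (36.2, -17.4). The perpendicularity gives DA at right angles to GD; with |DA| = 20.2 on the right of GD, A = D + 20.2·(0.645, -0.764) = (49.2, -32.8). So A.y = -32.8.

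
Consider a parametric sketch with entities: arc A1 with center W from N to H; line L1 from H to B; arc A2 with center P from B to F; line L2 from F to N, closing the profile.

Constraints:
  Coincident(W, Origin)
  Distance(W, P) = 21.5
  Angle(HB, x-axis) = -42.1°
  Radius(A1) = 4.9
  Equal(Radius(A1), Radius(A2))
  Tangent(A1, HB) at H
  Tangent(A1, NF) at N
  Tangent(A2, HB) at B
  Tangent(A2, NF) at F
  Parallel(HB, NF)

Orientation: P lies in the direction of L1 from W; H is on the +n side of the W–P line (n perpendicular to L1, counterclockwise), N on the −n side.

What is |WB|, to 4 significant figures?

22.05

The slot axis is L1's direction at -42.1°, so u = (cos -42.1°, sin -42.1°) = (0.7420, -0.6704) and n = (−sin -42.1°, cos -42.1°) = (0.6704, 0.7420). W is at the origin and P lies 21.5 along u from W, so P = 21.5·u = (15.95, -14.41). Tangency of A1 to both parallel lines with radius 4.9 puts H and N at W ± 4.9·n: H = (3.285, 3.636), N = (-3.285, -3.636). Equal radii place B and F the same way about P: B = P + 4.9·n = (19.24, -10.78), F = P − 4.9·n = (12.67, -18.05). Then |WB| = |B − W| = 22.05.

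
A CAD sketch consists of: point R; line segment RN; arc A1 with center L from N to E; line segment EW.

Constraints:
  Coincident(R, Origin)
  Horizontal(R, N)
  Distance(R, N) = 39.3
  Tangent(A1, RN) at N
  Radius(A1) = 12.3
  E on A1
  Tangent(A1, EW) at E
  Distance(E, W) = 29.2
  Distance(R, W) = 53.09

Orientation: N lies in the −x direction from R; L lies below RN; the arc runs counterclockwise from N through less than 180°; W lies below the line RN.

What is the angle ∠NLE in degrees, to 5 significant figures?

127.61°

R is at the origin; RN is horizontal with |RN| = 39.3 and N on the −x side, so N = (-39.300, 0.0000). A1 meets RN tangentially, so LN is at right angles to RN, so L = N + (0, -12.3) = (-39.300, -12.300). Since LE ⟂ EW (tangency), |LW| = √(12.3² + 29.2²) = 31.685 regardless of where E sits on A1. So W lies on both circle(R, 53.09) and circle(L, 31.685); the below-RN intersection is W = (-31.223, -42.938). E is the foot of the tangent from W: E = (-49.044, -19.807).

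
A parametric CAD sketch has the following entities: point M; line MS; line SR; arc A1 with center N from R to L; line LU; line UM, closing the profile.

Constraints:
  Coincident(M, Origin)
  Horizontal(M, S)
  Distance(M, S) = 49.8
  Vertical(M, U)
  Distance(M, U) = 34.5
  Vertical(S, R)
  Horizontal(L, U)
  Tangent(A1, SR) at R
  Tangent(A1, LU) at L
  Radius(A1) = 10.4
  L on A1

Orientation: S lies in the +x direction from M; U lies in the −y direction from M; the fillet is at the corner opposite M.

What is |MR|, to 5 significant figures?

55.325

M is at the origin; M and S share the same y with |MS| = 49.8 and S on the +x side, so S = (49.800, 0.0000). MU is vertical with |MU| = 34.5 and U on the −y side, so U = (0.0000, -34.500). The virtual corner opposite M is at (49.800, -34.500). Since A1 is tangent to SR there, NR ⟂ SR and the tangent condition forces NL to be normal to LU, with radius 10.4, so the center N sits 10.4 in from both sides at N = (39.400, -24.100). That places the tangent points at R = (49.800, -24.100) on SR and L = (39.400, -34.500) on LU. Then |MR| = |R − M| = 55.325.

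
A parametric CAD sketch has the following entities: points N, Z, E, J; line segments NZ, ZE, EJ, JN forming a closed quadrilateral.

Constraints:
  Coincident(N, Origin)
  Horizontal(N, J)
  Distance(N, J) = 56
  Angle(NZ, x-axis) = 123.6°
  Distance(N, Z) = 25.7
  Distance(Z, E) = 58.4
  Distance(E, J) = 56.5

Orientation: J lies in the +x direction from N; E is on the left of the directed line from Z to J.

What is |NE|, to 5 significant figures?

63.229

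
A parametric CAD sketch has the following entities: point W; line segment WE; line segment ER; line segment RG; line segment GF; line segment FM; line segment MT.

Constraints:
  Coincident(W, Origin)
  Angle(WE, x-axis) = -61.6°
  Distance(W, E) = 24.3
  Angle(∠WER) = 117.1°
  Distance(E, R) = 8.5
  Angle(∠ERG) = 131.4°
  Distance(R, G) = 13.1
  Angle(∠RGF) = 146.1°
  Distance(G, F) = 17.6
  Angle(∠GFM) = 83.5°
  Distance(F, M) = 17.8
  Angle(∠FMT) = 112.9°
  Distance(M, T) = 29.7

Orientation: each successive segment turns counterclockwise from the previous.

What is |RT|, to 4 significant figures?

18.87

W is at the origin; WE runs at -61.6° with length 24.3, so E = (11.56, -21.38). ∠WER = 117.1° gives ER at 1.300° from the x-axis; with |ER| = 8.5, R = (20.06, -21.18). ∠ERG = 131.4° gives RG at 49.90° from the x-axis; with |RG| = 13.1, G = (28.49, -11.16). ∠RGF = 146.1° gives GF at 83.80° from the x-axis; with |GF| = 17.6, F = (30.39, 6.335). ∠GFM = 83.5° gives FM at -179.7° from the x-axis; with |FM| = 17.8, M = (12.59, 6.242). ∠FMT = 112.9° gives MT at -112.6° from the x-axis; with |MT| = 29.7, T = (1.181, -21.18). Then |RT| = |T − R| = 18.87.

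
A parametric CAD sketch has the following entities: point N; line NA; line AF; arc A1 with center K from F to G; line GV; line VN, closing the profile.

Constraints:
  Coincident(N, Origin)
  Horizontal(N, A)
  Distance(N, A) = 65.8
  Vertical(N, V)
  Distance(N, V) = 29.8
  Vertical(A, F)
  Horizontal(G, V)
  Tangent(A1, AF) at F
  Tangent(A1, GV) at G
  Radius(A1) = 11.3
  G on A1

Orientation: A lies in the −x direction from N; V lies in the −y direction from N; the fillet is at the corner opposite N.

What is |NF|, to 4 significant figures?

68.35

N is at the origin; NA is horizontal with |NA| = 65.8 and A on the −x side, so A = (-65.80, 0.000). N and V share the same x with |NV| = 29.8 and V on the −y side, so V = (0.000, -29.80). The virtual corner opposite N is at (-65.80, -29.80). A1 meets AF tangentially, so KF is at right angles to AF and tangency of A1 to GV means the radius KG is perpendicular to GV, with radius 11.3, so the center K sits 11.3 in from both sides at K = (-54.50, -18.50). That places the tangent points at F = (-65.80, -18.50) on AF and G = (-54.50, -29.80) on GV. Then |NF| = |F − N| = 68.35.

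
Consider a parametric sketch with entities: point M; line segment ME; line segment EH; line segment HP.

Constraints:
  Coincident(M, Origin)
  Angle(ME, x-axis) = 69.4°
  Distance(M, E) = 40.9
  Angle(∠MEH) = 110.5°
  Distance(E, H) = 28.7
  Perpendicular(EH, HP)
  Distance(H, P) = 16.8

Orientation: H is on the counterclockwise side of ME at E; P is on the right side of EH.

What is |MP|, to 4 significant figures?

69.92

M is at the origin; ME runs at 69.4° with length 40.9, so E = 40.9·(cos 69.4°, sin 69.4°) = (14.39, 38.28). ∠MEH = 110.5°, so EH runs at 69.4° + (180° − 110.5°) = 138.9° from the x-axis; with |EH| = 28.7, H = E + 28.7·(cos 138.9°, sin 138.9°) = (-7.237, 57.15). The perpendicularity gives HP at right angles to EH; with |HP| = 16.8 on the right of EH, P = H + 16.8·(0.6574, 0.7536) = (3.807, 69.81). Then |MP| = |P − M| = 69.92.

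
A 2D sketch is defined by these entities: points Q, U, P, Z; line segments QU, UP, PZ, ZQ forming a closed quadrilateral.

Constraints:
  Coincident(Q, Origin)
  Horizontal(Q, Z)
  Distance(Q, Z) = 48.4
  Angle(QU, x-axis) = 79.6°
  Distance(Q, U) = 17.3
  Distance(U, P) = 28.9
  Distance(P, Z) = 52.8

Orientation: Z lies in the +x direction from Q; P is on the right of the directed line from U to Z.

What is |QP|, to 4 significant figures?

11.63

Checks: |UP| = 28.90 ✓; |PZ| = 52.80 ✓.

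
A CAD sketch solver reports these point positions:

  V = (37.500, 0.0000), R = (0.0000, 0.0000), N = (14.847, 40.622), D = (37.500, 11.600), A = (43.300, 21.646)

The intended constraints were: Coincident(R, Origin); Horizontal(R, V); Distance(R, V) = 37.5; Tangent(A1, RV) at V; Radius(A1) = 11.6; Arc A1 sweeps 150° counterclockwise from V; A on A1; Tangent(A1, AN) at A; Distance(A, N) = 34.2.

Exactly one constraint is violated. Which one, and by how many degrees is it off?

Tangent(A1, AN) at A — off by 3.70°.

R = (0.00, 0.00) ✓; R.y = 0.00, V.y = 0.00 ✓; |RV| = 37.50 ✓; ∠(DV, VR) = 90.00° ✓; |DV| = 11.60 ✓; bearing(D→A) − bearing(D→V) = 150.0° ✓; |DA| = 11.60 ✓; ∠(DA, AN) = 93.70° ✗; |AN| = 34.20 ✓.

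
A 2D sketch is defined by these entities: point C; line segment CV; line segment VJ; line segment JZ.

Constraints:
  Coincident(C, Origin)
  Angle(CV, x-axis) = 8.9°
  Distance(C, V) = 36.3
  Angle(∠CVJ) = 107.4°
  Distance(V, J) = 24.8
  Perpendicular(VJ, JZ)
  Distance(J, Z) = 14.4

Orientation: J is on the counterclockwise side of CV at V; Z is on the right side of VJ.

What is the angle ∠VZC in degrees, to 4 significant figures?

23.84°

C is at the origin; CV runs at 8.9° with length 36.3, so V = 36.3·(cos 8.9°, sin 8.9°) = (35.86, 5.616). ∠CVJ = 107.4°, so VJ runs at 8.9° + (180° − 107.4°) = 81.50° from the x-axis; with |VJ| = 24.8, J = V + 24.8·(cos 81.50°, sin 81.50°) = (39.53, 30.14). VJ ⟂ JZ; with |JZ| = 14.4 on the right of VJ, Z = J + 14.4·(0.9890, -0.1478) = (53.77, 28.02). Then cos ∠VZC = ZV·ZC / (|ZV||ZC|), giving 23.84°.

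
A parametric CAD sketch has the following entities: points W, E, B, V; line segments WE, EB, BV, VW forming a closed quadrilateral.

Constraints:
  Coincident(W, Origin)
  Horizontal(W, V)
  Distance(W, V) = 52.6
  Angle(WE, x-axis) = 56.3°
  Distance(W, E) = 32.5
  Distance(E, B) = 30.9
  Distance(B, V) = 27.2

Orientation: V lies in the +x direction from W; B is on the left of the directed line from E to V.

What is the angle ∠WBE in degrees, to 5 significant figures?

29.007°

W is at the origin; WV is horizontal with |WV| = 52.6 and V in +x, so V = (52.6, 0). WE runs at 56.3° with |WE| = 32.5, so E = (18.032, 27.039). B is determined by |EB| = 30.9 and |BV| = 27.2 together: it lies at the intersection of circle(E, 30.9) and circle(V, 27.2). With |EV| = 43.886, the foot of the radical line on EV is 24.392 from E and the perpendicular offset is √(30.9² − 24.392²) = 18.969. Taking the left-of-EV solution: B = (48.932, 26.952).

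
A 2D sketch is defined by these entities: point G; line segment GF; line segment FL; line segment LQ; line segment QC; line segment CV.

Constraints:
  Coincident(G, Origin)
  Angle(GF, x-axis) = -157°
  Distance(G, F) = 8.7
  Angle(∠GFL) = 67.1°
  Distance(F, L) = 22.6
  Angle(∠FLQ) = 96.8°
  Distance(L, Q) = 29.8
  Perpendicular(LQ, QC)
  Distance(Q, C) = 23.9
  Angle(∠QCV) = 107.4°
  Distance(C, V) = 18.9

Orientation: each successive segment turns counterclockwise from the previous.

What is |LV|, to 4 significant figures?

31.81

LQ is perpendicular to QC, so QC runs at 129.1°; with |QC| = 23.9, C = (16.27, 18.21). ∠QCV = 107.4° gives CV at -158.3° from the x-axis; with |CV| = 18.9, V = (-1.286, 11.23). Then |LV| = |V − L| = 31.81.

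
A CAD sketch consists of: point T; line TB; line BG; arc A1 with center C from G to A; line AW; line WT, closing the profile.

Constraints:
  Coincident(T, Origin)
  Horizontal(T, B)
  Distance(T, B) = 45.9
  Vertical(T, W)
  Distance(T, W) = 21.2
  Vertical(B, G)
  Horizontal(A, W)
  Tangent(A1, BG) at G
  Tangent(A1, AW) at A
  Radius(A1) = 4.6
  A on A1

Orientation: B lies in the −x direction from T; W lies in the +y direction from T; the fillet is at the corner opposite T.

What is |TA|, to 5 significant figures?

46.423

T is at the origin; TB is horizontal with |TB| = 45.9 and B on the −x side, so B = (-45.900, 0.0000). T and W share the same x with |TW| = 21.2 and W on the +y side, so W = (0.0000, 21.200). The virtual corner opposite T is at (-45.900, 21.200). The tangent condition forces CG to be normal to BG and A1 meets AW tangentially, so CA is at right angles to AW, with radius 4.6, so the center C sits 4.6 in from both sides at C = (-41.300, 16.600). That places the tangent points at G = (-45.900, 16.600) on BG and A = (-41.300, 21.200) on AW. Then |TA| = |A − T| = 46.423.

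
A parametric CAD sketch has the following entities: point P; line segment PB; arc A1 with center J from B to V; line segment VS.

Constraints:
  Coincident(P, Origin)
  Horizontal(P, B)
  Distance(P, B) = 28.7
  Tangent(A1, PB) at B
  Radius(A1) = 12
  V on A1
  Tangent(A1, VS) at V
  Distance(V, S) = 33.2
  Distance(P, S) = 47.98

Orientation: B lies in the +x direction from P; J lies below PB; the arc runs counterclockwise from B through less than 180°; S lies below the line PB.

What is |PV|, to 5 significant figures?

20.502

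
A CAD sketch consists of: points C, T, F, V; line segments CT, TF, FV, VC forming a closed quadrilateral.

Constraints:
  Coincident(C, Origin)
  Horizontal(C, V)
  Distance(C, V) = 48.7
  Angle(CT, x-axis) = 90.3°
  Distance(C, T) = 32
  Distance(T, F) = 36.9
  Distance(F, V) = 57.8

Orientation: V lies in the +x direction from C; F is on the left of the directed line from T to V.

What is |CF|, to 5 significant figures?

61.718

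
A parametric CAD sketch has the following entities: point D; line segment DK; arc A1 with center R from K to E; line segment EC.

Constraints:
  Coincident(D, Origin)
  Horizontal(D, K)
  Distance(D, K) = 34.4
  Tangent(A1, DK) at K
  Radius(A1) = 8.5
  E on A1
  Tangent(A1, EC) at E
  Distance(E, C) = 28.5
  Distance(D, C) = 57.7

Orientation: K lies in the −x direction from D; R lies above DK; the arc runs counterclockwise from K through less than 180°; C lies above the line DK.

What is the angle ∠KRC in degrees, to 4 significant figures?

159.5°

Checks: D = (0.00, 0.00) ✓; |RE| = 8.500 ✓; ∠(RE, EC) = 90.00° ✓; |EC| = 28.50 ✓; |DC| = 57.70 ✓.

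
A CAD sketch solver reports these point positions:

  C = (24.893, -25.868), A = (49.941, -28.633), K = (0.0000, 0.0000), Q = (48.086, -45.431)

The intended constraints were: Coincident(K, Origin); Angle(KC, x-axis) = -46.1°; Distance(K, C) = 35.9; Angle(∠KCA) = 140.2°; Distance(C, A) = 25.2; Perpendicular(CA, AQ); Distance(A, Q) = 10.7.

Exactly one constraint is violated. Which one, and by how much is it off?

Distance(A, Q) = 10.7 — off by 6.20.

K = (0.00, 0.00) ✓; KC at -46.10° ✓; |KC| = 35.90 ✓; ∠KCA = 140.2° ✓; |CA| = 25.20 ✓; ∠(CA, AQ) = 90.00° ✓; |AQ| = 16.90 ✗.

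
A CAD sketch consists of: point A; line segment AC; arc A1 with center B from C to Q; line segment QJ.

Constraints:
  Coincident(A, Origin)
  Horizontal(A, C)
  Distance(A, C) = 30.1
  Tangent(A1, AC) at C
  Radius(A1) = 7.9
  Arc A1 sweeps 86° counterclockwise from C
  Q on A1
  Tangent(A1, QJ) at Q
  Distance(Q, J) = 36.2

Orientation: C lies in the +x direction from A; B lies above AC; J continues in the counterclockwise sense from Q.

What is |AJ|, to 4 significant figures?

59.41

On A1, C sits at bearing -90° from B; an 86° counterclockwise sweep puts Q at bearing -4°, so Q = B + 7.9·(cos -4°, sin -4°) = (37.98, 7.349). Tangency of A1 to QJ means the radius BQ is perpendicular to QJ, so QJ runs along (−sin -4°, cos -4°); with |QJ| = 36.2, J = (40.51, 43.46). Then |AJ| = |J − A| = 59.41.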